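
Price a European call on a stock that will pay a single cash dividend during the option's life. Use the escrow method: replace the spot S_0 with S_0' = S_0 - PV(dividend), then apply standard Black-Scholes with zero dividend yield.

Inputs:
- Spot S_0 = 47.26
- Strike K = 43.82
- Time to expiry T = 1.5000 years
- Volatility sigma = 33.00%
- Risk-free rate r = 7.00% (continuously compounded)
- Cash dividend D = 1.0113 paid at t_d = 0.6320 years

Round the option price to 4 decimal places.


Answer: Price = 10.8078

Derivation:
PV(D) = D * exp(-r * t_d) = 1.0113 * 0.95672432 = 0.96753530
S_0' = S_0 - PV(D) = 47.2600 - 0.96753530 = 46.29246470
d1 = (ln(S_0'/K) + (r + sigma^2/2)*T) / (sigma*sqrt(T)) = 0.59768506
d2 = d1 - sigma*sqrt(T) = 0.19351925
exp(-rT) = 0.90032452
N(d1) = 0.72497495; N(d2) = 0.57672383
C = S_0' * N(d1) - K * exp(-rT) * N(d2) = 46.29246470 * 0.72497495 - 43.8200 * 0.90032452 * 0.57672383 = 10.8078


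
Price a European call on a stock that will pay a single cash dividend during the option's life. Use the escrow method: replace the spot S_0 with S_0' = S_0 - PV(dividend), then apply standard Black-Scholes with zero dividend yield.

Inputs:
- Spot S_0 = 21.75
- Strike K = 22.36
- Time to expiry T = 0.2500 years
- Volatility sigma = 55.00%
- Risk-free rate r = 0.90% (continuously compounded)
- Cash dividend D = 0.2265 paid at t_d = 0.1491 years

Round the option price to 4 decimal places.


Answer: Price = 2.0242

Derivation:
PV(D) = D * exp(-r * t_d) = 0.2265 * 0.99865900 = 0.22619626
S_0' = S_0 - PV(D) = 21.7500 - 0.22619626 = 21.52380374
d1 = (ln(S_0'/K) + (r + sigma^2/2)*T) / (sigma*sqrt(T)) = 0.00708482
d2 = d1 - sigma*sqrt(T) = -0.26791518
exp(-rT) = 0.99775253
N(d1) = 0.50282641; N(d2) = 0.39438230
C = S_0' * N(d1) - K * exp(-rT) * N(d2) = 21.52380374 * 0.50282641 - 22.3600 * 0.99775253 * 0.39438230 = 2.0242


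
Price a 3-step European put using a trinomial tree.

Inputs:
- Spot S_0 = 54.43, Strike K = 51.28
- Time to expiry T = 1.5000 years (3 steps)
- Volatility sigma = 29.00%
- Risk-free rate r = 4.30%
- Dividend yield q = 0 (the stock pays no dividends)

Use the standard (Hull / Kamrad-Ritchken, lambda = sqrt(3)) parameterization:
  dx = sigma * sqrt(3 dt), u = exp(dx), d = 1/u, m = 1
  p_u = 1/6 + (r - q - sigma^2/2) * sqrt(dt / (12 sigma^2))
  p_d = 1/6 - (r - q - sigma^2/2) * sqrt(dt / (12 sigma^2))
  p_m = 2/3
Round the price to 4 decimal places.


Answer: Price = V(0,0) = 4.2999

Derivation:
dt = T/N = 0.500000; dx = sigma*sqrt(3*dt) = 0.355176
u = exp(dx) = 1.426432; d = 1/u = 0.701050
p_u = 0.167335, p_m = 0.666667, p_d = 0.165998
Discount per step: exp(-r*dt) = 0.978729
Stock lattice S(k, j) with j the centered position index:
  k=0: S(0,+0) = 54.4300
  k=1: S(1,-1) = 38.1582; S(1,+0) = 54.4300; S(1,+1) = 77.6407
  k=2: S(2,-2) = 26.7508; S(2,-1) = 38.1582; S(2,+0) = 54.4300; S(2,+1) = 77.6407; S(2,+2) = 110.7491
  k=3: S(3,-3) = 18.7536; S(3,-2) = 26.7508; S(3,-1) = 38.1582; S(3,+0) = 54.4300; S(3,+1) = 77.6407; S(3,+2) = 110.7491; S(3,+3) = 157.9761
Terminal payoffs V(N, j) = max(K - S_T, 0):
  V(3,-3) = 32.526368; V(3,-2) = 24.529225; V(3,-1) = 13.121846; V(3,+0) = 0.000000; V(3,+1) = 0.000000; V(3,+2) = 0.000000; V(3,+3) = 0.000000
Backward induction: V(k, j) = exp(-r*dt) * [p_u * V(k+1, j+1) + p_m * V(k+1, j) + p_d * V(k+1, j-1)]
  V(2,-2) = exp(-r*dt) * [p_u*13.121846 + p_m*24.529225 + p_d*32.526368] = 23.438493
  V(2,-1) = exp(-r*dt) * [p_u*0.000000 + p_m*13.121846 + p_d*24.529225] = 12.547018
  V(2,+0) = exp(-r*dt) * [p_u*0.000000 + p_m*0.000000 + p_d*13.121846] = 2.131869
  V(2,+1) = exp(-r*dt) * [p_u*0.000000 + p_m*0.000000 + p_d*0.000000] = 0.000000
  V(2,+2) = exp(-r*dt) * [p_u*0.000000 + p_m*0.000000 + p_d*0.000000] = 0.000000
  V(1,-1) = exp(-r*dt) * [p_u*2.131869 + p_m*12.547018 + p_d*23.438493] = 12.343891
  V(1,+0) = exp(-r*dt) * [p_u*0.000000 + p_m*2.131869 + p_d*12.547018] = 3.429493
  V(1,+1) = exp(-r*dt) * [p_u*0.000000 + p_m*0.000000 + p_d*2.131869] = 0.346359
  V(0,+0) = exp(-r*dt) * [p_u*0.346359 + p_m*3.429493 + p_d*12.343891] = 4.299899


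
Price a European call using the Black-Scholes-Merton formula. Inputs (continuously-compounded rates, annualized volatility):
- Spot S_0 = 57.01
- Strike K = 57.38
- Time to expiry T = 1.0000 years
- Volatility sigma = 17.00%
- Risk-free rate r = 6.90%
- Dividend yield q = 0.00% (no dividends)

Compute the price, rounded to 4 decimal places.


d1 = (ln(S/K) + (r - q + 0.5*sigma^2) * T) / (sigma * sqrt(T)) = 0.45282871
d2 = d1 - sigma * sqrt(T) = 0.28282871
exp(-rT) = 0.93332668; exp(-qT) = 1.00000000
C = S_0 * exp(-qT) * N(d1) - K * exp(-rT) * N(d2)
N(d1) = 0.67466396; N(d2) = 0.61134593
C = 57.0100 * 1.00000000 * 0.67466396 - 57.3800 * 0.93332668 * 0.61134593 = 5.7224

Answer: Price = 5.7224


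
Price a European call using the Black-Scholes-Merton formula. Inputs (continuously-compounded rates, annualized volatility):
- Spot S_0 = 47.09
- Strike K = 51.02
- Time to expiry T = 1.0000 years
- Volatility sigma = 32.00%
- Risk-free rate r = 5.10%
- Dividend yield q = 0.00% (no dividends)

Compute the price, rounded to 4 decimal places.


d1 = (ln(S/K) + (r - q + 0.5*sigma^2) * T) / (sigma * sqrt(T)) = 0.06888422
d2 = d1 - sigma * sqrt(T) = -0.25111578
exp(-rT) = 0.95027867; exp(-qT) = 1.00000000
C = S_0 * exp(-qT) * N(d1) - K * exp(-rT) * N(d2)
N(d1) = 0.52745911; N(d2) = 0.40086230
C = 47.0900 * 1.00000000 * 0.52745911 - 51.0200 * 0.95027867 * 0.40086230 = 5.4030

Answer: Price = 5.4030


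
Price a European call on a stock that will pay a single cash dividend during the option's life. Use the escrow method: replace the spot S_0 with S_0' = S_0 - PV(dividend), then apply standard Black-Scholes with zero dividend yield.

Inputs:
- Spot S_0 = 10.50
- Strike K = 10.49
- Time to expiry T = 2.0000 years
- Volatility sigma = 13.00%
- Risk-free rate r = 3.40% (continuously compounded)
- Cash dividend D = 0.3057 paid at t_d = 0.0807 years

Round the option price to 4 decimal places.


PV(D) = D * exp(-r * t_d) = 0.3057 * 0.99725996 = 0.30486237
S_0' = S_0 - PV(D) = 10.5000 - 0.30486237 = 10.19513763
d1 = (ln(S_0'/K) + (r + sigma^2/2)*T) / (sigma*sqrt(T)) = 0.30671290
d2 = d1 - sigma*sqrt(T) = 0.12286514
exp(-rT) = 0.93426047
N(d1) = 0.62046905; N(d2) = 0.54889305
C = S_0' * N(d1) - K * exp(-rT) * N(d2) = 10.19513763 * 0.62046905 - 10.4900 * 0.93426047 * 0.54889305 = 0.9464

Answer: Price = 0.9464


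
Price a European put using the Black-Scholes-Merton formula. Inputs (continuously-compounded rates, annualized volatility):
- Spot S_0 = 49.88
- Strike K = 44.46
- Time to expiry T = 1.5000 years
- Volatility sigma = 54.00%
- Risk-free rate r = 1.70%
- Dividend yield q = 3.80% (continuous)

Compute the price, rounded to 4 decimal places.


d1 = (ln(S/K) + (r - q + 0.5*sigma^2) * T) / (sigma * sqrt(T)) = 0.45698136
d2 = d1 - sigma * sqrt(T) = -0.20438087
exp(-rT) = 0.97482238; exp(-qT) = 0.94459407
P = K * exp(-rT) * N(-d2) - S_0 * exp(-qT) * N(-d1)
N(-d1) = 0.32384222; N(-d2) = 0.58097206
P = 44.4600 * 0.97482238 * 0.58097206 - 49.8800 * 0.94459407 * 0.32384222 = 9.9214

Answer: Price = 9.9214


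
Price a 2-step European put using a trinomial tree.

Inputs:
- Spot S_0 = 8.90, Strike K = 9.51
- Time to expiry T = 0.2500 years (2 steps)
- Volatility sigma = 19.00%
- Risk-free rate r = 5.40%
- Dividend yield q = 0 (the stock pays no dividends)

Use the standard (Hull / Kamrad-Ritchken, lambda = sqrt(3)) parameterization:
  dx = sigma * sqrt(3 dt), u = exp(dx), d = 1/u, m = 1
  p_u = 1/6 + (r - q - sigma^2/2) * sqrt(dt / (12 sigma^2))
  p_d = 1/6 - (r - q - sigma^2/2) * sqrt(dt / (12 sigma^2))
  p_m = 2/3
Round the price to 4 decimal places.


Answer: Price = V(0,0) = 0.6608

Derivation:
dt = T/N = 0.125000; dx = sigma*sqrt(3*dt) = 0.116351
u = exp(dx) = 1.123390; d = 1/u = 0.890163
p_u = 0.185978, p_m = 0.666667, p_d = 0.147355
Discount per step: exp(-r*dt) = 0.993273
Stock lattice S(k, j) with j the centered position index:
  k=0: S(0,+0) = 8.9000
  k=1: S(1,-1) = 7.9225; S(1,+0) = 8.9000; S(1,+1) = 9.9982
  k=2: S(2,-2) = 7.0523; S(2,-1) = 7.9225; S(2,+0) = 8.9000; S(2,+1) = 9.9982; S(2,+2) = 11.2318
Terminal payoffs V(N, j) = max(K - S_T, 0):
  V(2,-2) = 2.457729; V(2,-1) = 1.587550; V(2,+0) = 0.610000; V(2,+1) = 0.000000; V(2,+2) = 0.000000
Backward induction: V(k, j) = exp(-r*dt) * [p_u * V(k+1, j+1) + p_m * V(k+1, j) + p_d * V(k+1, j-1)]
  V(1,-1) = exp(-r*dt) * [p_u*0.610000 + p_m*1.587550 + p_d*2.457729] = 1.523653
  V(1,+0) = exp(-r*dt) * [p_u*0.000000 + p_m*0.610000 + p_d*1.587550] = 0.636291
  V(1,+1) = exp(-r*dt) * [p_u*0.000000 + p_m*0.000000 + p_d*0.610000] = 0.089282
  V(0,+0) = exp(-r*dt) * [p_u*0.089282 + p_m*0.636291 + p_d*1.523653] = 0.660842


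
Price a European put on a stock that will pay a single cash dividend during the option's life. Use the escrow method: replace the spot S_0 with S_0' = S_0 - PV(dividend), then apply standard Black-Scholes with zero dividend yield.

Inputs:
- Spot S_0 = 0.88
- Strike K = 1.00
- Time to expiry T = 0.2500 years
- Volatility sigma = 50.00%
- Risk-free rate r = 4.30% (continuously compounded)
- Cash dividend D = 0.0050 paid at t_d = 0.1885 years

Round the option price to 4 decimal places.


PV(D) = D * exp(-r * t_d) = 0.0050 * 0.99192726 = 0.00495964
S_0' = S_0 - PV(D) = 0.8800 - 0.00495964 = 0.87504036
d1 = (ln(S_0'/K) + (r + sigma^2/2)*T) / (sigma*sqrt(T)) = -0.36594106
d2 = d1 - sigma*sqrt(T) = -0.61594106
exp(-rT) = 0.98930757
N(-d1) = 0.64279547; N(-d2) = 0.73103329
P = K * exp(-rT) * N(-d2) - S_0' * N(-d1) = 1.0000 * 0.98930757 * 0.73103329 - 0.87504036 * 0.64279547 = 0.1607

Answer: Price = 0.1607


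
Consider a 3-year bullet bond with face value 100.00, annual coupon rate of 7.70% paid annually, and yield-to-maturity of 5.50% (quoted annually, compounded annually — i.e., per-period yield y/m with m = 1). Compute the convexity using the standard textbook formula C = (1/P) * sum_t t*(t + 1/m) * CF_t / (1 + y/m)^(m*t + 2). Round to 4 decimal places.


Coupon per period c = face * coupon_rate / m = 7.700000
Periods per year m = 1; per-period yield y/m = 0.055000
Number of cashflows N = 3
Cashflows (t years, CF_t, discount factor 1/(1+y/m)^(m*t), PV):
  t = 1.0000: CF_t = 7.700000, DF = 0.947867, PV = 7.298578
  t = 2.0000: CF_t = 7.700000, DF = 0.898452, PV = 6.918084
  t = 3.0000: CF_t = 107.700000, DF = 0.851614, PV = 91.718792
Price P = sum_t PV_t = 105.935453
Convexity numerator sum_t t*(t + 1/m) * CF_t / (1+y/m)^(m*t + 2):
  t = 1.0000: term = 13.114850
  t = 2.0000: term = 37.293414
  t = 3.0000: term = 988.859639
Convexity = (1/P) * sum = 1039.267903 / 105.935453 = 9.810388

Answer: Convexity = 9.8104


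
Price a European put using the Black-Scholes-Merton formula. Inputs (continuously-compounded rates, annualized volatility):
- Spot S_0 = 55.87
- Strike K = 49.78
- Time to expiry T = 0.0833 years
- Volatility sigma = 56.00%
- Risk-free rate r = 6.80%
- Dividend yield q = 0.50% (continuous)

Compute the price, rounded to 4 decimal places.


d1 = (ln(S/K) + (r - q + 0.5*sigma^2) * T) / (sigma * sqrt(T)) = 0.82736578
d2 = d1 - sigma * sqrt(T) = 0.66574004
exp(-rT) = 0.99435161; exp(-qT) = 0.99958359
P = K * exp(-rT) * N(-d2) - S_0 * exp(-qT) * N(-d1)
N(-d1) = 0.20401489; N(-d2) = 0.25278864
P = 49.7800 * 0.99435161 * 0.25278864 - 55.8700 * 0.99958359 * 0.20401489 = 1.1192

Answer: Price = 1.1192


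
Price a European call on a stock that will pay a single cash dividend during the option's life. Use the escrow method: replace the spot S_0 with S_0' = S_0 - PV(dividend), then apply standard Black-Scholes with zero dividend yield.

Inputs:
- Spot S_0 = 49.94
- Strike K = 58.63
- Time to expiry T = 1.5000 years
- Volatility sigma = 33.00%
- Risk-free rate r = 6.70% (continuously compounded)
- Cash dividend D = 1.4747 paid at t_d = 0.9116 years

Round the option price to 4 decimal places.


PV(D) = D * exp(-r * t_d) = 1.4747 * 0.94075061 = 1.38732493
S_0' = S_0 - PV(D) = 49.9400 - 1.38732493 = 48.55267507
d1 = (ln(S_0'/K) + (r + sigma^2/2)*T) / (sigma*sqrt(T)) = -0.01589006
d2 = d1 - sigma*sqrt(T) = -0.42005587
exp(-rT) = 0.90438511
N(d1) = 0.49366105; N(d2) = 0.33722232
C = S_0' * N(d1) - K * exp(-rT) * N(d2) = 48.55267507 * 0.49366105 - 58.6300 * 0.90438511 * 0.33722232 = 6.0877

Answer: Price = 6.0877


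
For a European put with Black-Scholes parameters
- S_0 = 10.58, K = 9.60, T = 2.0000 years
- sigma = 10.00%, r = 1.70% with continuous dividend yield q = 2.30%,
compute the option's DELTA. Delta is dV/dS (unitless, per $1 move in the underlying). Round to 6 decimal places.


Answer: Delta = -0.239158

Derivation:
d1 = 0.6731821168; d2 = 0.5317607606
phi(d1) = 0.3180566987; exp(-qT) = 0.9550419622; exp(-rT) = 0.9665715046
N(-d1) = 0.2504157184
Delta = -exp(-qT) * N(-d1) = -0.9550419622 * 0.2504157184 = -0.239158


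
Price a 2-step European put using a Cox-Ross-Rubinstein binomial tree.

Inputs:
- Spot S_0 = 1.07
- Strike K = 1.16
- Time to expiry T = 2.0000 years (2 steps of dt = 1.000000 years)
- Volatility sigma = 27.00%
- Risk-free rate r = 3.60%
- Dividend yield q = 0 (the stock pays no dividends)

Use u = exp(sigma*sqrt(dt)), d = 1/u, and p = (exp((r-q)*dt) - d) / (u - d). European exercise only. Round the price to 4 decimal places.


dt = T/N = 1.000000
u = exp(sigma*sqrt(dt)) = 1.309964; d = 1/u = 0.763379
p = (exp((r-q)*dt) - d) / (u - d) = 0.499970
Discount per step: exp(-r*dt) = 0.964640
Stock lattice S(k, i) with i counting down-moves:
  k=0: S(0,0) = 1.0700
  k=1: S(1,0) = 1.4017; S(1,1) = 0.8168
  k=2: S(2,0) = 1.8361; S(2,1) = 1.0700; S(2,2) = 0.6235
Terminal payoffs V(N, i) = max(K - S_T, 0):
  V(2,0) = 0.000000; V(2,1) = 0.090000; V(2,2) = 0.536459
Backward induction: V(k, i) = exp(-r*dt) * [p * V(k+1, i) + (1-p) * V(k+1, i+1)].
  V(1,0) = exp(-r*dt) * [p*0.000000 + (1-p)*0.090000] = 0.043411
  V(1,1) = exp(-r*dt) * [p*0.090000 + (1-p)*0.536459] = 0.302167
  V(0,0) = exp(-r*dt) * [p*0.043411 + (1-p)*0.302167] = 0.166687

Answer: Price = V(0,0) = 0.1667


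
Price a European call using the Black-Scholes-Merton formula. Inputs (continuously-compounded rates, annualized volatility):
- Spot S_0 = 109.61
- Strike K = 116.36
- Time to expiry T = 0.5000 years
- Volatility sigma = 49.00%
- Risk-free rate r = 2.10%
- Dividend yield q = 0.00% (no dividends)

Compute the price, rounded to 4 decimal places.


Answer: Price = 12.8432

Derivation:
d1 = (ln(S/K) + (r - q + 0.5*sigma^2) * T) / (sigma * sqrt(T)) = 0.03106876
d2 = d1 - sigma * sqrt(T) = -0.31541356
exp(-rT) = 0.98955493; exp(-qT) = 1.00000000
C = S_0 * exp(-qT) * N(d1) - K * exp(-rT) * N(d2)
N(d1) = 0.51239265; N(d2) = 0.37622384
C = 109.6100 * 1.00000000 * 0.51239265 - 116.3600 * 0.98955493 * 0.37622384 = 12.8432


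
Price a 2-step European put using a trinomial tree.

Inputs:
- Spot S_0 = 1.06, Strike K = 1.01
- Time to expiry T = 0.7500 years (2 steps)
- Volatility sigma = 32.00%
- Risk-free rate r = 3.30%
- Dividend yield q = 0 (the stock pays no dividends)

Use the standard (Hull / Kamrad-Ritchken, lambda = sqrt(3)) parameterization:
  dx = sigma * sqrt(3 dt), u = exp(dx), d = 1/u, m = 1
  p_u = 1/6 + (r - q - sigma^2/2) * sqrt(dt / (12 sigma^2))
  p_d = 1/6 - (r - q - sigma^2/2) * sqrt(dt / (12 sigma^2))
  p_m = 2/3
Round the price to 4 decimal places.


dt = T/N = 0.375000; dx = sigma*sqrt(3*dt) = 0.339411
u = exp(dx) = 1.404121; d = 1/u = 0.712189
p_u = 0.156612, p_m = 0.666667, p_d = 0.176721
Discount per step: exp(-r*dt) = 0.987701
Stock lattice S(k, j) with j the centered position index:
  k=0: S(0,+0) = 1.0600
  k=1: S(1,-1) = 0.7549; S(1,+0) = 1.0600; S(1,+1) = 1.4884
  k=2: S(2,-2) = 0.5376; S(2,-1) = 0.7549; S(2,+0) = 1.0600; S(2,+1) = 1.4884; S(2,+2) = 2.0898
Terminal payoffs V(N, j) = max(K - S_T, 0):
  V(2,-2) = 0.472353; V(2,-1) = 0.255079; V(2,+0) = 0.000000; V(2,+1) = 0.000000; V(2,+2) = 0.000000
Backward induction: V(k, j) = exp(-r*dt) * [p_u * V(k+1, j+1) + p_m * V(k+1, j) + p_d * V(k+1, j-1)]
  V(1,-1) = exp(-r*dt) * [p_u*0.000000 + p_m*0.255079 + p_d*0.472353] = 0.250409
  V(1,+0) = exp(-r*dt) * [p_u*0.000000 + p_m*0.000000 + p_d*0.255079] = 0.044523
  V(1,+1) = exp(-r*dt) * [p_u*0.000000 + p_m*0.000000 + p_d*0.000000] = 0.000000
  V(0,+0) = exp(-r*dt) * [p_u*0.000000 + p_m*0.044523 + p_d*0.250409] = 0.073026

Answer: Price = V(0,0) = 0.0730


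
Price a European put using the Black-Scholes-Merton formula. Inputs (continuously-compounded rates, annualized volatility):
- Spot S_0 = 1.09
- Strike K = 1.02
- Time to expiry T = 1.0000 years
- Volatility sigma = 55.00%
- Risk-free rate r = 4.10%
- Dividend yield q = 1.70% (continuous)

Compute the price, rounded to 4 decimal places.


d1 = (ln(S/K) + (r - q + 0.5*sigma^2) * T) / (sigma * sqrt(T)) = 0.43931831
d2 = d1 - sigma * sqrt(T) = -0.11068169
exp(-rT) = 0.95982913; exp(-qT) = 0.98314368
P = K * exp(-rT) * N(-d2) - S_0 * exp(-qT) * N(-d1)
N(-d1) = 0.33021546; N(-d2) = 0.54406562
P = 1.0200 * 0.95982913 * 0.54406562 - 1.0900 * 0.98314368 * 0.33021546 = 0.1788

Answer: Price = 0.1788


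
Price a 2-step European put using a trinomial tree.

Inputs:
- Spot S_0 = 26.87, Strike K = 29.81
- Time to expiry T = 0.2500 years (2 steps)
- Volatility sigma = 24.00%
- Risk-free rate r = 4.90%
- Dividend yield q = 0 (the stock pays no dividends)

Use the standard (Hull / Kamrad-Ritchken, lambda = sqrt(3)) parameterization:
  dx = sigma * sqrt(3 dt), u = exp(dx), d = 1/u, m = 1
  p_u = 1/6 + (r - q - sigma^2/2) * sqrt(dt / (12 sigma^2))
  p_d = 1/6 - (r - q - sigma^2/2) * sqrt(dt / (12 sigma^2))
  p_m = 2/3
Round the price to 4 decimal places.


Answer: Price = V(0,0) = 3.0699

Derivation:
dt = T/N = 0.125000; dx = sigma*sqrt(3*dt) = 0.146969
u = exp(dx) = 1.158319; d = 1/u = 0.863320
p_u = 0.175257, p_m = 0.666667, p_d = 0.158076
Discount per step: exp(-r*dt) = 0.993894
Stock lattice S(k, j) with j the centered position index:
  k=0: S(0,+0) = 26.8700
  k=1: S(1,-1) = 23.1974; S(1,+0) = 26.8700; S(1,+1) = 31.1240
  k=2: S(2,-2) = 20.0268; S(2,-1) = 23.1974; S(2,+0) = 26.8700; S(2,+1) = 31.1240; S(2,+2) = 36.0515
Terminal payoffs V(N, j) = max(K - S_T, 0):
  V(2,-2) = 9.783194; V(2,-1) = 6.612581; V(2,+0) = 2.940000; V(2,+1) = 0.000000; V(2,+2) = 0.000000
Backward induction: V(k, j) = exp(-r*dt) * [p_u * V(k+1, j+1) + p_m * V(k+1, j) + p_d * V(k+1, j-1)]
  V(1,-1) = exp(-r*dt) * [p_u*2.940000 + p_m*6.612581 + p_d*9.783194] = 6.430626
  V(1,+0) = exp(-r*dt) * [p_u*0.000000 + p_m*2.940000 + p_d*6.612581] = 2.986942
  V(1,+1) = exp(-r*dt) * [p_u*0.000000 + p_m*0.000000 + p_d*2.940000] = 0.461907
  V(0,+0) = exp(-r*dt) * [p_u*0.461907 + p_m*2.986942 + p_d*6.430626] = 3.069917


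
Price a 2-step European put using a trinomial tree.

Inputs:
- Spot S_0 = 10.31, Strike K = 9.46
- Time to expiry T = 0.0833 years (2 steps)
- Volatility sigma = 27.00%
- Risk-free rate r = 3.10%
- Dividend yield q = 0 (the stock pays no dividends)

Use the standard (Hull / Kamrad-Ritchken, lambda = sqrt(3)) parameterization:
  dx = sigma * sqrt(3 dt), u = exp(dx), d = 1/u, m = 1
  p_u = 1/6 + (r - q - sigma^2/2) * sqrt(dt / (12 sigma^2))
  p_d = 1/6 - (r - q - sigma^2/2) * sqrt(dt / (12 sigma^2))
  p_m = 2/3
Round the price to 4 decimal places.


Answer: Price = V(0,0) = 0.0462

Derivation:
dt = T/N = 0.041650; dx = sigma*sqrt(3*dt) = 0.095440
u = exp(dx) = 1.100143; d = 1/u = 0.908973
p_u = 0.165477, p_m = 0.666667, p_d = 0.167856
Discount per step: exp(-r*dt) = 0.998710
Stock lattice S(k, j) with j the centered position index:
  k=0: S(0,+0) = 10.3100
  k=1: S(1,-1) = 9.3715; S(1,+0) = 10.3100; S(1,+1) = 11.3425
  k=2: S(2,-2) = 8.5184; S(2,-1) = 9.3715; S(2,+0) = 10.3100; S(2,+1) = 11.3425; S(2,+2) = 12.4783
Terminal payoffs V(N, j) = max(K - S_T, 0):
  V(2,-2) = 0.941556; V(2,-1) = 0.088492; V(2,+0) = 0.000000; V(2,+1) = 0.000000; V(2,+2) = 0.000000
Backward induction: V(k, j) = exp(-r*dt) * [p_u * V(k+1, j+1) + p_m * V(k+1, j) + p_d * V(k+1, j-1)]
  V(1,-1) = exp(-r*dt) * [p_u*0.000000 + p_m*0.088492 + p_d*0.941556] = 0.216761
  V(1,+0) = exp(-r*dt) * [p_u*0.000000 + p_m*0.000000 + p_d*0.088492] = 0.014835
  V(1,+1) = exp(-r*dt) * [p_u*0.000000 + p_m*0.000000 + p_d*0.000000] = 0.000000
  V(0,+0) = exp(-r*dt) * [p_u*0.000000 + p_m*0.014835 + p_d*0.216761] = 0.046215


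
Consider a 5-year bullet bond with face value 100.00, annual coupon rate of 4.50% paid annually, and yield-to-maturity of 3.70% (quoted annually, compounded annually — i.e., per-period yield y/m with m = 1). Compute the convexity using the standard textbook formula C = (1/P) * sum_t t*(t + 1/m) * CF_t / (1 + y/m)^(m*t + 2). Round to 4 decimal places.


Answer: Convexity = 24.9038

Derivation:
Coupon per period c = face * coupon_rate / m = 4.500000
Periods per year m = 1; per-period yield y/m = 0.037000
Number of cashflows N = 5
Cashflows (t years, CF_t, discount factor 1/(1+y/m)^(m*t), PV):
  t = 1.0000: CF_t = 4.500000, DF = 0.964320, PV = 4.339441
  t = 2.0000: CF_t = 4.500000, DF = 0.929913, PV = 4.184610
  t = 3.0000: CF_t = 4.500000, DF = 0.896734, PV = 4.035304
  t = 4.0000: CF_t = 4.500000, DF = 0.864739, PV = 3.891325
  t = 5.0000: CF_t = 104.500000, DF = 0.833885, PV = 87.140994
Price P = sum_t PV_t = 103.591673
Convexity numerator sum_t t*(t + 1/m) * CF_t / (1+y/m)^(m*t + 2):
  t = 1.0000: term = 8.070608
  t = 2.0000: term = 23.347949
  t = 3.0000: term = 45.029796
  t = 4.0000: term = 72.371899
  t = 5.0000: term = 2431.007230
Convexity = (1/P) * sum = 2579.827482 / 103.591673 = 24.903811


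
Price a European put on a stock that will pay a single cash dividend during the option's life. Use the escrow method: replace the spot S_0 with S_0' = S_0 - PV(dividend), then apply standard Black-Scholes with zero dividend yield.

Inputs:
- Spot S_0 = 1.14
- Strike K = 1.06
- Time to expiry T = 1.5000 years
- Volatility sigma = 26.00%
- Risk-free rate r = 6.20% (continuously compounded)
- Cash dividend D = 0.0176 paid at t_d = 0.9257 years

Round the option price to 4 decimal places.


Answer: Price = 0.0678

Derivation:
PV(D) = D * exp(-r * t_d) = 0.0176 * 0.94422254 = 0.01661832
S_0' = S_0 - PV(D) = 1.1400 - 0.01661832 = 1.12338168
d1 = (ln(S_0'/K) + (r + sigma^2/2)*T) / (sigma*sqrt(T)) = 0.63364716
d2 = d1 - sigma*sqrt(T) = 0.31521349
exp(-rT) = 0.91119350
N(-d1) = 0.26315556; N(-d2) = 0.37629978
P = K * exp(-rT) * N(-d2) - S_0' * N(-d1) = 1.0600 * 0.91119350 * 0.37629978 - 1.12338168 * 0.26315556 = 0.0678


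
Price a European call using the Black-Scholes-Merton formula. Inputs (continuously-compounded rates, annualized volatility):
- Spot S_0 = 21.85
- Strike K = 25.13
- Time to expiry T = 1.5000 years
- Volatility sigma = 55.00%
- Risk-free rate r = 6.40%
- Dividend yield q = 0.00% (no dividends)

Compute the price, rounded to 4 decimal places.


d1 = (ln(S/K) + (r - q + 0.5*sigma^2) * T) / (sigma * sqrt(T)) = 0.27169083
d2 = d1 - sigma * sqrt(T) = -0.40191885
exp(-rT) = 0.90846402; exp(-qT) = 1.00000000
C = S_0 * exp(-qT) * N(d1) - K * exp(-rT) * N(d2)
N(d1) = 0.60707012; N(d2) = 0.34387187
C = 21.8500 * 1.00000000 * 0.60707012 - 25.1300 * 0.90846402 * 0.34387187 = 5.4140

Answer: Price = 5.4140


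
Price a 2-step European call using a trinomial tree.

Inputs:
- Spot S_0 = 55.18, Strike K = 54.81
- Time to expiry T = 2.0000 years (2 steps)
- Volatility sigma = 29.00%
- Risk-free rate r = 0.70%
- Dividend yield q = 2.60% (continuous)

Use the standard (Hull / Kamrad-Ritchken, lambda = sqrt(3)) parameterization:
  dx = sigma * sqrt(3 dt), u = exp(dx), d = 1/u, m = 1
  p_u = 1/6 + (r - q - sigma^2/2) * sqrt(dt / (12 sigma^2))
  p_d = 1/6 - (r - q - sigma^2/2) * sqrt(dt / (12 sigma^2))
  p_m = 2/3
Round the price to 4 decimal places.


Answer: Price = V(0,0) = 6.3045

Derivation:
dt = T/N = 1.000000; dx = sigma*sqrt(3*dt) = 0.502295
u = exp(dx) = 1.652509; d = 1/u = 0.605140
p_u = 0.105896, p_m = 0.666667, p_d = 0.227438
Discount per step: exp(-r*dt) = 0.993024
Stock lattice S(k, j) with j the centered position index:
  k=0: S(0,+0) = 55.1800
  k=1: S(1,-1) = 33.3916; S(1,+0) = 55.1800; S(1,+1) = 91.1854
  k=2: S(2,-2) = 20.2066; S(2,-1) = 33.3916; S(2,+0) = 55.1800; S(2,+1) = 91.1854; S(2,+2) = 150.6848
Terminal payoffs V(N, j) = max(S_T - K, 0):
  V(2,-2) = 0.000000; V(2,-1) = 0.000000; V(2,+0) = 0.370000; V(2,+1) = 36.375446; V(2,+2) = 95.874770
Backward induction: V(k, j) = exp(-r*dt) * [p_u * V(k+1, j+1) + p_m * V(k+1, j) + p_d * V(k+1, j-1)]
  V(1,-1) = exp(-r*dt) * [p_u*0.370000 + p_m*0.000000 + p_d*0.000000] = 0.038908
  V(1,+0) = exp(-r*dt) * [p_u*36.375446 + p_m*0.370000 + p_d*0.000000] = 4.070075
  V(1,+1) = exp(-r*dt) * [p_u*95.874770 + p_m*36.375446 + p_d*0.370000] = 34.246596
  V(0,+0) = exp(-r*dt) * [p_u*34.246596 + p_m*4.070075 + p_d*0.038908] = 6.304509


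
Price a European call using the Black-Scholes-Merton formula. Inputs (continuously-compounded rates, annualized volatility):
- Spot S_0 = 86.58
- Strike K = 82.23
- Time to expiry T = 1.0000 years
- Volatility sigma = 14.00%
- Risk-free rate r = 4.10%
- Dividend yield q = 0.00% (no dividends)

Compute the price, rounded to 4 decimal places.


Answer: Price = 9.4162

Derivation:
d1 = (ln(S/K) + (r - q + 0.5*sigma^2) * T) / (sigma * sqrt(T)) = 0.73106174
d2 = d1 - sigma * sqrt(T) = 0.59106174
exp(-rT) = 0.95982913; exp(-qT) = 1.00000000
C = S_0 * exp(-qT) * N(d1) - K * exp(-rT) * N(d2)
N(d1) = 0.76762928; N(d2) = 0.72276047
C = 86.5800 * 1.00000000 * 0.76762928 - 82.2300 * 0.95982913 * 0.72276047 = 9.4162


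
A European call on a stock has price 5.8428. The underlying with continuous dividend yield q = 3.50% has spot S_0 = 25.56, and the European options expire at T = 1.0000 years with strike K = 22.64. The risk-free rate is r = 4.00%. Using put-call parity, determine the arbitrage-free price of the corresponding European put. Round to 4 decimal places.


Put-call parity: C - P = S_0 * exp(-qT) - K * exp(-rT).
S_0 * exp(-qT) = 25.5600 * 0.96560542 = 24.68087444
K * exp(-rT) = 22.6400 * 0.96078944 = 21.75227290
P = C - S*exp(-qT) + K*exp(-rT)
P = 5.8428 - 24.68087444 + 21.75227290 = 2.9142

Answer: Put price = 2.9142


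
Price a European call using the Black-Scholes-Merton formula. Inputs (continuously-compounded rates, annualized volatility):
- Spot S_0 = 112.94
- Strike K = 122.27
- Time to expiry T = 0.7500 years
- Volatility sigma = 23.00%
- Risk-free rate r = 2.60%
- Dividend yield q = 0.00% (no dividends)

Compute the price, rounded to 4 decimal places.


d1 = (ln(S/K) + (r - q + 0.5*sigma^2) * T) / (sigma * sqrt(T)) = -0.20100580
d2 = d1 - sigma * sqrt(T) = -0.40019164
exp(-rT) = 0.98068890; exp(-qT) = 1.00000000
C = S_0 * exp(-qT) * N(d1) - K * exp(-rT) * N(d2)
N(d1) = 0.42034702; N(d2) = 0.34450768
C = 112.9400 * 1.00000000 * 0.42034702 - 122.2700 * 0.98068890 * 0.34450768 = 6.1645

Answer: Price = 6.1645


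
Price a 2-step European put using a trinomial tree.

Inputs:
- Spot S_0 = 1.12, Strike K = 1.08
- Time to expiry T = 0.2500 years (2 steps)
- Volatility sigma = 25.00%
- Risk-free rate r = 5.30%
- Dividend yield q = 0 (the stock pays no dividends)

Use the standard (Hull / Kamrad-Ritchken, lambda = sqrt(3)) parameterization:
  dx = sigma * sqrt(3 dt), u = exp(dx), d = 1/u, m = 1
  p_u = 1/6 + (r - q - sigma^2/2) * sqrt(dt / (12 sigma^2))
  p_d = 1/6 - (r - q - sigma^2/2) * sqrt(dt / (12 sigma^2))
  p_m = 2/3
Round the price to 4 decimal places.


Answer: Price = V(0,0) = 0.0310

Derivation:
dt = T/N = 0.125000; dx = sigma*sqrt(3*dt) = 0.153093
u = exp(dx) = 1.165433; d = 1/u = 0.858050
p_u = 0.175546, p_m = 0.666667, p_d = 0.157787
Discount per step: exp(-r*dt) = 0.993397
Stock lattice S(k, j) with j the centered position index:
  k=0: S(0,+0) = 1.1200
  k=1: S(1,-1) = 0.9610; S(1,+0) = 1.1200; S(1,+1) = 1.3053
  k=2: S(2,-2) = 0.8246; S(2,-1) = 0.9610; S(2,+0) = 1.1200; S(2,+1) = 1.3053; S(2,+2) = 1.5212
Terminal payoffs V(N, j) = max(K - S_T, 0):
  V(2,-2) = 0.255401; V(2,-1) = 0.118984; V(2,+0) = 0.000000; V(2,+1) = 0.000000; V(2,+2) = 0.000000
Backward induction: V(k, j) = exp(-r*dt) * [p_u * V(k+1, j+1) + p_m * V(k+1, j) + p_d * V(k+1, j-1)]
  V(1,-1) = exp(-r*dt) * [p_u*0.000000 + p_m*0.118984 + p_d*0.255401] = 0.118832
  V(1,+0) = exp(-r*dt) * [p_u*0.000000 + p_m*0.000000 + p_d*0.118984] = 0.018650
  V(1,+1) = exp(-r*dt) * [p_u*0.000000 + p_m*0.000000 + p_d*0.000000] = 0.000000
  V(0,+0) = exp(-r*dt) * [p_u*0.000000 + p_m*0.018650 + p_d*0.118832] = 0.030978


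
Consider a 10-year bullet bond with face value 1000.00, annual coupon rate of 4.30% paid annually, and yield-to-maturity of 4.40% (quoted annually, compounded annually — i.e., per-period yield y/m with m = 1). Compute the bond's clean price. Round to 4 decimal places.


Coupon per period c = face * coupon_rate / m = 43.000000
Periods per year m = 1; per-period yield y/m = 0.044000
Number of cashflows N = 10
Cashflows (t years, CF_t, discount factor 1/(1+y/m)^(m*t), PV):
  t = 1.0000: CF_t = 43.000000, DF = 0.957854, PV = 41.187739
  t = 2.0000: CF_t = 43.000000, DF = 0.917485, PV = 39.451858
  t = 3.0000: CF_t = 43.000000, DF = 0.878817, PV = 37.789136
  t = 4.0000: CF_t = 43.000000, DF = 0.841779, PV = 36.196490
  t = 5.0000: CF_t = 43.000000, DF = 0.806302, PV = 34.670968
  t = 6.0000: CF_t = 43.000000, DF = 0.772320, PV = 33.209739
  t = 7.0000: CF_t = 43.000000, DF = 0.739770, PV = 31.810095
  t = 8.0000: CF_t = 43.000000, DF = 0.708592, PV = 30.469440
  t = 9.0000: CF_t = 43.000000, DF = 0.678728, PV = 29.185287
  t = 10.0000: CF_t = 1043.000000, DF = 0.650122, PV = 678.077481
Price P = sum_t PV_t = 992.048232

Answer: Price = 992.0482


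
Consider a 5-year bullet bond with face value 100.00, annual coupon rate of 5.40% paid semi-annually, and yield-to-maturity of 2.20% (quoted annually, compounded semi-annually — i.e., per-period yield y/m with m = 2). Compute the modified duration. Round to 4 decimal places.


Coupon per period c = face * coupon_rate / m = 2.700000
Periods per year m = 2; per-period yield y/m = 0.011000
Number of cashflows N = 10
Cashflows (t years, CF_t, discount factor 1/(1+y/m)^(m*t), PV):
  t = 0.5000: CF_t = 2.700000, DF = 0.989120, PV = 2.670623
  t = 1.0000: CF_t = 2.700000, DF = 0.978358, PV = 2.641566
  t = 1.5000: CF_t = 2.700000, DF = 0.967713, PV = 2.612825
  t = 2.0000: CF_t = 2.700000, DF = 0.957184, PV = 2.584396
  t = 2.5000: CF_t = 2.700000, DF = 0.946769, PV = 2.556277
  t = 3.0000: CF_t = 2.700000, DF = 0.936468, PV = 2.528464
  t = 3.5000: CF_t = 2.700000, DF = 0.926279, PV = 2.500954
  t = 4.0000: CF_t = 2.700000, DF = 0.916201, PV = 2.473743
  t = 4.5000: CF_t = 2.700000, DF = 0.906232, PV = 2.446828
  t = 5.0000: CF_t = 102.700000, DF = 0.896372, PV = 92.057439
Price P = sum_t PV_t = 115.073115
First compute Macaulay numerator sum_t t * PV_t:
  t * PV_t at t = 0.5000: 1.335312
  t * PV_t at t = 1.0000: 2.641566
  t * PV_t at t = 1.5000: 3.919237
  t * PV_t at t = 2.0000: 5.168793
  t * PV_t at t = 2.5000: 6.390694
  t * PV_t at t = 3.0000: 7.585393
  t * PV_t at t = 3.5000: 8.753338
  t * PV_t at t = 4.0000: 9.894971
  t * PV_t at t = 4.5000: 11.010724
  t * PV_t at t = 5.0000: 460.287194
Macaulay duration D = 516.987221 / 115.073115 = 4.492685
Modified duration = D / (1 + y/m) = 4.492685 / (1 + 0.011000) = 4.443803

Answer: Modified duration = 4.4438


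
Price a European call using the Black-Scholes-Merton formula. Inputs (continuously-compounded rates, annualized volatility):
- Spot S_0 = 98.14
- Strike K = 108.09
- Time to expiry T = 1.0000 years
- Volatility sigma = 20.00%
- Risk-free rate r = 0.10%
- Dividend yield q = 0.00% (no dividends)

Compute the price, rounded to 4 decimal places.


Answer: Price = 4.2043

Derivation:
d1 = (ln(S/K) + (r - q + 0.5*sigma^2) * T) / (sigma * sqrt(T)) = -0.37784591
d2 = d1 - sigma * sqrt(T) = -0.57784591
exp(-rT) = 0.99900050; exp(-qT) = 1.00000000
C = S_0 * exp(-qT) * N(d1) - K * exp(-rT) * N(d2)
N(d1) = 0.35277253; N(d2) = 0.28168408
C = 98.1400 * 1.00000000 * 0.35277253 - 108.0900 * 0.99900050 * 0.28168408 = 4.2043


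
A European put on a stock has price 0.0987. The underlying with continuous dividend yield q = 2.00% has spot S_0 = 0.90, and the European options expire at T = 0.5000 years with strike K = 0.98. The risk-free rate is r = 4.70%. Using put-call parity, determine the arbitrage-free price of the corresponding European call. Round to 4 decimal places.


Put-call parity: C - P = S_0 * exp(-qT) - K * exp(-rT).
S_0 * exp(-qT) = 0.9000 * 0.99004983 = 0.89104485
K * exp(-rT) = 0.9800 * 0.97677397 = 0.95723850
C = P + S*exp(-qT) - K*exp(-rT)
C = 0.0987 + 0.89104485 - 0.95723850 = 0.0325

Answer: Call price = 0.0325


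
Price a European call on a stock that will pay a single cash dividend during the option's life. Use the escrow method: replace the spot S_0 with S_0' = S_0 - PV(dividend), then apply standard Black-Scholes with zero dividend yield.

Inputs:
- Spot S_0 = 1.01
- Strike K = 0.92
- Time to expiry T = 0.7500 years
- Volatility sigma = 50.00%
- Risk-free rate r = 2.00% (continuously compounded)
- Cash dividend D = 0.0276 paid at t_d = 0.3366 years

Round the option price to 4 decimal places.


PV(D) = D * exp(-r * t_d) = 0.0276 * 0.99329061 = 0.02741482
S_0' = S_0 - PV(D) = 1.0100 - 0.02741482 = 0.98258518
d1 = (ln(S_0'/K) + (r + sigma^2/2)*T) / (sigma*sqrt(T)) = 0.40313683
d2 = d1 - sigma*sqrt(T) = -0.02987588
exp(-rT) = 0.98511194
N(d1) = 0.65657621; N(d2) = 0.48808302
C = S_0' * N(d1) - K * exp(-rT) * N(d2) = 0.98258518 * 0.65657621 - 0.9200 * 0.98511194 * 0.48808302 = 0.2028

Answer: Price = 0.2028


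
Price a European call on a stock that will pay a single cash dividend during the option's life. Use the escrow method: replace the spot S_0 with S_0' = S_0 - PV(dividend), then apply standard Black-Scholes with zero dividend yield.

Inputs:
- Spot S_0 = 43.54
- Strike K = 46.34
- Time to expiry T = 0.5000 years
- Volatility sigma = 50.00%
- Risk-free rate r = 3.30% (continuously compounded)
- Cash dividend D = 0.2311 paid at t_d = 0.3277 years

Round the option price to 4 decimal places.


Answer: Price = 5.1657

Derivation:
PV(D) = D * exp(-r * t_d) = 0.2311 * 0.98924416 = 0.22861433
S_0' = S_0 - PV(D) = 43.5400 - 0.22861433 = 43.31138567
d1 = (ln(S_0'/K) + (r + sigma^2/2)*T) / (sigma*sqrt(T)) = 0.03227244
d2 = d1 - sigma*sqrt(T) = -0.32128095
exp(-rT) = 0.98363538
N(d1) = 0.51287261; N(d2) = 0.37399874
C = S_0' * N(d1) - K * exp(-rT) * N(d2) = 43.31138567 * 0.51287261 - 46.3400 * 0.98363538 * 0.37399874 = 5.1657


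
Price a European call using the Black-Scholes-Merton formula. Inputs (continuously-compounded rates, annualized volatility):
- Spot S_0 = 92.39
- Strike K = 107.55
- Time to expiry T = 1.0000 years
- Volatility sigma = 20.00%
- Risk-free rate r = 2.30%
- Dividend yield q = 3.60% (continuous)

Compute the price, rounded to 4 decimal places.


d1 = (ln(S/K) + (r - q + 0.5*sigma^2) * T) / (sigma * sqrt(T)) = -0.72468554
d2 = d1 - sigma * sqrt(T) = -0.92468554
exp(-rT) = 0.97726248; exp(-qT) = 0.96464029
C = S_0 * exp(-qT) * N(d1) - K * exp(-rT) * N(d2)
N(d1) = 0.23432248; N(d2) = 0.17756475
C = 92.3900 * 0.96464029 * 0.23432248 - 107.5500 * 0.97726248 * 0.17756475 = 2.2207

Answer: Price = 2.2207


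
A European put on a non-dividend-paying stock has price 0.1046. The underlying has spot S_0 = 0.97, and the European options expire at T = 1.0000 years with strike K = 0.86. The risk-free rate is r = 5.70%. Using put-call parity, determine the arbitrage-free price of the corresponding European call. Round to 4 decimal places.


Answer: Call price = 0.2622

Derivation:
Put-call parity: C - P = S_0 * exp(-qT) - K * exp(-rT).
S_0 * exp(-qT) = 0.9700 * 1.00000000 = 0.97000000
K * exp(-rT) = 0.8600 * 0.94459407 = 0.81235090
C = P + S*exp(-qT) - K*exp(-rT)
C = 0.1046 + 0.97000000 - 0.81235090 = 0.2622


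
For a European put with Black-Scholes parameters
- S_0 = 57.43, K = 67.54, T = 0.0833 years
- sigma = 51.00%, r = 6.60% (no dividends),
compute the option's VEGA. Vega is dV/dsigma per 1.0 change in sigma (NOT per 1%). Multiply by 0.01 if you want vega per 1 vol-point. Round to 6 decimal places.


Answer: Vega = 4.048137

Derivation:
d1 = -0.9906747039; d2 = -1.1378695747
phi(d1) = 0.2442271076; exp(-qT) = 1.0000000000; exp(-rT) = 0.9945172852
Vega = S * exp(-qT) * phi(d1) * sqrt(T) = 57.4300 * 1.0000000000 * 0.2442271076 * 0.2886173938 = 4.048137


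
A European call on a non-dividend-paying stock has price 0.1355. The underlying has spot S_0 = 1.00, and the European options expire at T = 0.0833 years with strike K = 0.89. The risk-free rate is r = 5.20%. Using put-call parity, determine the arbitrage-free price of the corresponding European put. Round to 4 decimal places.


Answer: Put price = 0.0217

Derivation:
Put-call parity: C - P = S_0 * exp(-qT) - K * exp(-rT).
S_0 * exp(-qT) = 1.0000 * 1.00000000 = 1.00000000
K * exp(-rT) = 0.8900 * 0.99567777 = 0.88615321
P = C - S*exp(-qT) + K*exp(-rT)
P = 0.1355 - 1.00000000 + 0.88615321 = 0.0217


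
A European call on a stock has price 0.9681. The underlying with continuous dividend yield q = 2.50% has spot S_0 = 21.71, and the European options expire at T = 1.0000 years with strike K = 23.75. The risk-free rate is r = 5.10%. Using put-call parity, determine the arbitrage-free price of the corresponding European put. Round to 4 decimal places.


Put-call parity: C - P = S_0 * exp(-qT) - K * exp(-rT).
S_0 * exp(-qT) = 21.7100 * 0.97530991 = 21.17397819
K * exp(-rT) = 23.7500 * 0.95027867 = 22.56911843
P = C - S*exp(-qT) + K*exp(-rT)
P = 0.9681 - 21.17397819 + 22.56911843 = 2.3632

Answer: Put price = 2.3632


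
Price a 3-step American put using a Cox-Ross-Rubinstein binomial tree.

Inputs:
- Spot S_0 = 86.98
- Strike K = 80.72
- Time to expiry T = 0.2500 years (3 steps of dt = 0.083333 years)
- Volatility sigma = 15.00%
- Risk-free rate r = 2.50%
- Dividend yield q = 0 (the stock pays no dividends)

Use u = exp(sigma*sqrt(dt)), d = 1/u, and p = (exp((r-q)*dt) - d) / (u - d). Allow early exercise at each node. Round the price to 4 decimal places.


Answer: Price = V(0,0) = 0.4969

Derivation:
dt = T/N = 0.083333
u = exp(sigma*sqrt(dt)) = 1.044252; d = 1/u = 0.957623
p = (exp((r-q)*dt) - d) / (u - d) = 0.513250
Discount per step: exp(-r*dt) = 0.997919
Stock lattice S(k, i) with i counting down-moves:
  k=0: S(0,0) = 86.9800
  k=1: S(1,0) = 90.8291; S(1,1) = 83.2940
  k=2: S(2,0) = 94.8485; S(2,1) = 86.9800; S(2,2) = 79.7643
  k=3: S(3,0) = 99.0458; S(3,1) = 90.8291; S(3,2) = 83.2940; S(3,3) = 76.3841
Terminal payoffs V(N, i) = max(K - S_T, 0):
  V(3,0) = 0.000000; V(3,1) = 0.000000; V(3,2) = 0.000000; V(3,3) = 4.335912
Backward induction: V(k, i) = exp(-r*dt) * [p * V(k+1, i) + (1-p) * V(k+1, i+1)]; then take max(V_cont, immediate exercise) for American.
  V(2,0) = exp(-r*dt) * [p*0.000000 + (1-p)*0.000000] = 0.000000; exercise = 0.000000; V(2,0) = max -> 0.000000
  V(2,1) = exp(-r*dt) * [p*0.000000 + (1-p)*0.000000] = 0.000000; exercise = 0.000000; V(2,1) = max -> 0.000000
  V(2,2) = exp(-r*dt) * [p*0.000000 + (1-p)*4.335912] = 2.106112; exercise = 0.955729; V(2,2) = max -> 2.106112
  V(1,0) = exp(-r*dt) * [p*0.000000 + (1-p)*0.000000] = 0.000000; exercise = 0.000000; V(1,0) = max -> 0.000000
  V(1,1) = exp(-r*dt) * [p*0.000000 + (1-p)*2.106112] = 1.023016; exercise = 0.000000; V(1,1) = max -> 1.023016
  V(0,0) = exp(-r*dt) * [p*0.000000 + (1-p)*1.023016] = 0.496917; exercise = 0.000000; V(0,0) = max -> 0.496917


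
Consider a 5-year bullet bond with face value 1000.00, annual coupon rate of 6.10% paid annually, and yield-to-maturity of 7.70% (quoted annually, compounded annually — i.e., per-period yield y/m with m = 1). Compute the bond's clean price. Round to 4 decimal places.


Answer: Price = 935.6083

Derivation:
Coupon per period c = face * coupon_rate / m = 61.000000
Periods per year m = 1; per-period yield y/m = 0.077000
Number of cashflows N = 5
Cashflows (t years, CF_t, discount factor 1/(1+y/m)^(m*t), PV):
  t = 1.0000: CF_t = 61.000000, DF = 0.928505, PV = 56.638812
  t = 2.0000: CF_t = 61.000000, DF = 0.862122, PV = 52.589426
  t = 3.0000: CF_t = 61.000000, DF = 0.800484, PV = 48.829550
  t = 4.0000: CF_t = 61.000000, DF = 0.743254, PV = 45.338487
  t = 5.0000: CF_t = 1061.000000, DF = 0.690115, PV = 732.212043
Price P = sum_t PV_t = 935.608317


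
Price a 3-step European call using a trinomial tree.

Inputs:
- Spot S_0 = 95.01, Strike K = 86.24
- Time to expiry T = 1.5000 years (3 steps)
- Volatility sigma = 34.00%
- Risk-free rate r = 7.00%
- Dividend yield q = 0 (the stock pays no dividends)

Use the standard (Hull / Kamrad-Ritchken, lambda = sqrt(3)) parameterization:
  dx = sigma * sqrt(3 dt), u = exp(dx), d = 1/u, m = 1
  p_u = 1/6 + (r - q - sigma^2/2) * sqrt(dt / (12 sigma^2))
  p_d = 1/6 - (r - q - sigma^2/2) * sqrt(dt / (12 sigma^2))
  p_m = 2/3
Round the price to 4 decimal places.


Answer: Price = V(0,0) = 24.4226

Derivation:
dt = T/N = 0.500000; dx = sigma*sqrt(3*dt) = 0.416413
u = exp(dx) = 1.516512; d = 1/u = 0.659408
p_u = 0.173991, p_m = 0.666667, p_d = 0.159342
Discount per step: exp(-r*dt) = 0.965605
Stock lattice S(k, j) with j the centered position index:
  k=0: S(0,+0) = 95.0100
  k=1: S(1,-1) = 62.6503; S(1,+0) = 95.0100; S(1,+1) = 144.0838
  k=2: S(2,-2) = 41.3121; S(2,-1) = 62.6503; S(2,+0) = 95.0100; S(2,+1) = 144.0838; S(2,+2) = 218.5049
  k=3: S(3,-3) = 27.2415; S(3,-2) = 41.3121; S(3,-1) = 62.6503; S(3,+0) = 95.0100; S(3,+1) = 144.0838; S(3,+2) = 218.5049; S(3,+3) = 331.3655
Terminal payoffs V(N, j) = max(S_T - K, 0):
  V(3,-3) = 0.000000; V(3,-2) = 0.000000; V(3,-1) = 0.000000; V(3,+0) = 8.770000; V(3,+1) = 57.843848; V(3,+2) = 132.264948; V(3,+3) = 245.125474
Backward induction: V(k, j) = exp(-r*dt) * [p_u * V(k+1, j+1) + p_m * V(k+1, j) + p_d * V(k+1, j-1)]
  V(2,-2) = exp(-r*dt) * [p_u*0.000000 + p_m*0.000000 + p_d*0.000000] = 0.000000
  V(2,-1) = exp(-r*dt) * [p_u*8.770000 + p_m*0.000000 + p_d*0.000000] = 1.473419
  V(2,+0) = exp(-r*dt) * [p_u*57.843848 + p_m*8.770000 + p_d*0.000000] = 15.363731
  V(2,+1) = exp(-r*dt) * [p_u*132.264948 + p_m*57.843848 + p_d*8.770000] = 60.806996
  V(2,+2) = exp(-r*dt) * [p_u*245.125474 + p_m*132.264948 + p_d*57.843848] = 135.226526
  V(1,-1) = exp(-r*dt) * [p_u*15.363731 + p_m*1.473419 + p_d*0.000000] = 3.529705
  V(1,+0) = exp(-r*dt) * [p_u*60.806996 + p_m*15.363731 + p_d*1.473419] = 20.332891
  V(1,+1) = exp(-r*dt) * [p_u*135.226526 + p_m*60.806996 + p_d*15.363731] = 64.226571
  V(0,+0) = exp(-r*dt) * [p_u*64.226571 + p_m*20.332891 + p_d*3.529705] = 24.422618
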